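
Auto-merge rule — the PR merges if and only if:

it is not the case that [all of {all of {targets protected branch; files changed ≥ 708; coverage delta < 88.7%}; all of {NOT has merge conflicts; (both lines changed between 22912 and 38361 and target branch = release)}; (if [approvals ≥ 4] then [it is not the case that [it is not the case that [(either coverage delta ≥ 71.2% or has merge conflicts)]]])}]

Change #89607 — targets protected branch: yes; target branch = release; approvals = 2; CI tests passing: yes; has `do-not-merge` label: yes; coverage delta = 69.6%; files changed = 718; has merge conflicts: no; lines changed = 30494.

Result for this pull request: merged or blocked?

Blocked

Atomic conditions:
  targets protected branch: yes → true
  files changed ≥ 708: 718 ≥ 708 is true
  coverage delta < 88.7%: 69.6 < 88.7 is true
  NOT has merge conflicts: no → true
  lines changed between 22912 and 38361: 30494 in [22912, 38361] is true
  target branch = release: release == release is true
  approvals ≥ 4: 2 ≥ 4 is false
  coverage delta ≥ 71.2%: 69.6 ≥ 71.2 is false
  has merge conflicts: no → false
Combine:
[1.1] true AND true AND true = true
[1.2.2] true AND true = true
[1.2] true AND true = true
[1.3.2.1.1] false OR false = false
[1.3.2.1] NOT false = true
[1.3.2] NOT true = false
[1.3] false → false (antecedent false ⇒ implication holds) = true
[1] true AND true AND true = true
[root] NOT true = false
Overall: false → blocked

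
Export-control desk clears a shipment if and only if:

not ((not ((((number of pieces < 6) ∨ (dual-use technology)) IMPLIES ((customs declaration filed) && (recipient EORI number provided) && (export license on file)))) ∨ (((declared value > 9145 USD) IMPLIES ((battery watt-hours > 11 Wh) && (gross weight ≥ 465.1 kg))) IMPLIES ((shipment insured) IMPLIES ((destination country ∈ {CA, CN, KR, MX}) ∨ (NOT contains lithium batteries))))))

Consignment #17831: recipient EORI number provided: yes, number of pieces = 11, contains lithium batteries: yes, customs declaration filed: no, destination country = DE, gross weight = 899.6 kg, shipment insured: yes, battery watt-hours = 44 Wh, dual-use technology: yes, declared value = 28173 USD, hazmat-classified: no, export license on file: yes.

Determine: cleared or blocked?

Atomic conditions:
  number of pieces < 6: 11 < 6 is false
  dual-use technology: yes → true
  customs declaration filed: no → false
  recipient EORI number provided: yes → true
  export license on file: yes → true
  declared value > 9145 USD: 28173 > 9145 is true
  battery watt-hours > 11 Wh: 44 > 11 is true
  gross weight ≥ 465.1 kg: 899.6 ≥ 465.1 is true
  shipment insured: yes → true
  destination country ∈ {CA, CN, KR, MX}: DE is not in the set → false
  NOT contains lithium batteries: yes → false
Combine:
[1.1.1.1] false OR true = true
[1.1.1.2] false AND true AND true = false
[1.1.1] true → false = false
[1.1] NOT false = true
[1.2.1.2] true AND true = true
[1.2.1] true → true = true
[1.2.2.2] false OR false = false
[1.2.2] true → false = false
[1.2] true → false = false
[1] true OR false = true
[root] NOT true = false
Overall: false → blocked

Blocked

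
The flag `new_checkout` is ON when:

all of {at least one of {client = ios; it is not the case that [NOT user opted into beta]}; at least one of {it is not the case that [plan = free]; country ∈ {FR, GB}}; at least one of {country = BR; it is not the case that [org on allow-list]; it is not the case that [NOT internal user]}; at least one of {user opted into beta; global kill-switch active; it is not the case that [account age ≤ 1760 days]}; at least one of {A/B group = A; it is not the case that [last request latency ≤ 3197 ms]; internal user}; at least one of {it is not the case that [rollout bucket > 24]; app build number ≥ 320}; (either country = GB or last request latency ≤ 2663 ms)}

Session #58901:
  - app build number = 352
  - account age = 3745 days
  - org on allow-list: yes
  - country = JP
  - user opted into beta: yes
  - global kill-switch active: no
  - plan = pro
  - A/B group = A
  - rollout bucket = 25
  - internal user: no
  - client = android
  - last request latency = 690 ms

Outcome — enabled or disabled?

Disabled

Atomic conditions:
  client = ios: android == ios is false
  NOT user opted into beta: yes → false
  plan = free: pro == free is false
  country ∈ {FR, GB}: JP is not in the set → false
  country = BR: JP == BR is false
  org on allow-list: yes → true
  NOT internal user: no → true
  user opted into beta: yes → true
  global kill-switch active: no → false
  account age ≤ 1760 days: 3745 ≤ 1760 is false
  A/B group = A: A == A is true
  last request latency ≤ 3197 ms: 690 ≤ 3197 is true
  internal user: no → false
  rollout bucket > 24: 25 > 24 is true
  app build number ≥ 320: 352 ≥ 320 is true
  country = GB: JP == GB is false
  last request latency ≤ 2663 ms: 690 ≤ 2663 is true
Combine:
[1.2] NOT false = true
[1] false OR true = true
[2.1] NOT false = true
[2] true OR false = true
[3.2] NOT true = false
[3.3] NOT true = false
[3] false OR false OR false = false
[4.3] NOT false = true
[4] true OR false OR true = true
[5.2] NOT true = false
[5] true OR false OR false = true
[6.1] NOT true = false
[6] false OR true = true
[7] false OR true = true
[root] true AND true AND false AND true AND true AND true AND true = false
Overall: false → disabled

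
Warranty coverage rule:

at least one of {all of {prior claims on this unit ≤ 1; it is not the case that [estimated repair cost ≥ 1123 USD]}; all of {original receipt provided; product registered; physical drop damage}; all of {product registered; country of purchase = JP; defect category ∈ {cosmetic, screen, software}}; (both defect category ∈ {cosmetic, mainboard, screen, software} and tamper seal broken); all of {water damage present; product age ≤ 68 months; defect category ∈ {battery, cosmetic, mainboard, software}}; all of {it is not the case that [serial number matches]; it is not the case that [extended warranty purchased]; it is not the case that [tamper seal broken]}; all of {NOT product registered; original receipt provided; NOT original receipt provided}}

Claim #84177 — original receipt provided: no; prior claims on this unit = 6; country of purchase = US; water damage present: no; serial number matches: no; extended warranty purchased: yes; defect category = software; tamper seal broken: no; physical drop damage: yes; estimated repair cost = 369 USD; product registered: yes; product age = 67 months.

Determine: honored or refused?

Refused

Atomic conditions:
  prior claims on this unit ≤ 1: 6 ≤ 1 is false
  estimated repair cost ≥ 1123 USD: 369 ≥ 1123 is false
  original receipt provided: no → false
  product registered: yes → true
  physical drop damage: yes → true
  country of purchase = JP: US == JP is false
  defect category ∈ {cosmetic, screen, software}: software is in the set → true
  defect category ∈ {cosmetic, mainboard, screen, software}: software is in the set → true
  tamper seal broken: no → false
  water damage present: no → false
  product age ≤ 68 months: 67 ≤ 68 is true
  defect category ∈ {battery, cosmetic, mainboard, software}: software is in the set → true
  serial number matches: no → false
  extended warranty purchased: yes → true
  NOT product registered: yes → false
  NOT original receipt provided: no → true
Combine:
[1.2] NOT false = true
[1] false AND true = false
[2] false AND true AND true = false
[3] true AND false AND true = false
[4] true AND false = false
[5] false AND true AND true = false
[6.1] NOT false = true
[6.2] NOT true = false
[6.3] NOT false = true
[6] true AND false AND true = false
[7] false AND false AND true = false
[root] false OR false OR false OR false OR false OR false OR false = false
Overall: false → refused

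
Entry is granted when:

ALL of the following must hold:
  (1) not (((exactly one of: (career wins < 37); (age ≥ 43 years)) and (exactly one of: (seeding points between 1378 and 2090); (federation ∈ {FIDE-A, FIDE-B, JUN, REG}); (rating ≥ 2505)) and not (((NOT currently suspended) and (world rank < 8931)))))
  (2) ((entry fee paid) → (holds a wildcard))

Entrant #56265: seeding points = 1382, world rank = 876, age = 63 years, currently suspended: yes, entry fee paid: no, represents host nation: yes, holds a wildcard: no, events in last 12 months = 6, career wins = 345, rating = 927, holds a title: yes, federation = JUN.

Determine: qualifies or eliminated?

Qualifies

Atomic conditions:
  career wins < 37: 345 < 37 is false
  age ≥ 43 years: 63 ≥ 43 is true
  seeding points between 1378 and 2090: 1382 in [1378, 2090] is true
  federation ∈ {FIDE-A, FIDE-B, JUN, REG}: JUN is in the set → true
  rating ≥ 2505: 927 ≥ 2505 is false
  NOT currently suspended: yes → false
  world rank < 8931: 876 < 8931 is true
  entry fee paid: no → false
  holds a wildcard: no → false
Combine:
[1.1.1] exactly-one(false, true) = true
[1.1.2] exactly-one(true, true, false) = false
[1.1.3.1] false AND true = false
[1.1.3] NOT false = true
[1.1] true AND false AND true = false
[1] NOT false = true
[2] false → false (antecedent false ⇒ implication holds) = true
[root] true AND true = true
Overall: true → qualifies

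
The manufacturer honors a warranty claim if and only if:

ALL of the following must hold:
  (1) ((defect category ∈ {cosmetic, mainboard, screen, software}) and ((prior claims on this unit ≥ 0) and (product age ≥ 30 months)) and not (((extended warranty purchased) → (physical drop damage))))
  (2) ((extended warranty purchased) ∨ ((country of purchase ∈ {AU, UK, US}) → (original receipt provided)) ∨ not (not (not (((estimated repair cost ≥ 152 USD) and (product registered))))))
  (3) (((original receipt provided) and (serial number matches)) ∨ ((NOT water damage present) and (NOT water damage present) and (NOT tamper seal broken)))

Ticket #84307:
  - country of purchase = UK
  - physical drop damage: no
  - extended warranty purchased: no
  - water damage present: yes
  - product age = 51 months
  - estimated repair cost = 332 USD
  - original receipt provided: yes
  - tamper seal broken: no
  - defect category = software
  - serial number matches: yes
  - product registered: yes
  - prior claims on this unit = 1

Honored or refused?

Refused

Atomic conditions:
  defect category ∈ {cosmetic, mainboard, screen, software}: software is in the set → true
  prior claims on this unit ≥ 0: 1 ≥ 0 is true
  product age ≥ 30 months: 51 ≥ 30 is true
  extended warranty purchased: no → false
  physical drop damage: no → false
  country of purchase ∈ {AU, UK, US}: UK is in the set → true
  original receipt provided: yes → true
  estimated repair cost ≥ 152 USD: 332 ≥ 152 is true
  product registered: yes → true
  serial number matches: yes → true
  NOT water damage present: yes → false
  NOT tamper seal broken: no → true
Combine:
[1.2] true AND true = true
[1.3.1] false → false (antecedent false ⇒ implication holds) = true
[1.3] NOT true = false
[1] true AND true AND false = false
[2.2] true → true = true
[2.3.1.1.1] true AND true = true
[2.3.1.1] NOT true = false
[2.3.1] NOT false = true
[2.3] NOT true = false
[2] false OR true OR false = true
[3.1] true AND true = true
[3.2] false AND false AND true = false
[3] true OR false = true
[root] false AND true AND true = false
Overall: false → refused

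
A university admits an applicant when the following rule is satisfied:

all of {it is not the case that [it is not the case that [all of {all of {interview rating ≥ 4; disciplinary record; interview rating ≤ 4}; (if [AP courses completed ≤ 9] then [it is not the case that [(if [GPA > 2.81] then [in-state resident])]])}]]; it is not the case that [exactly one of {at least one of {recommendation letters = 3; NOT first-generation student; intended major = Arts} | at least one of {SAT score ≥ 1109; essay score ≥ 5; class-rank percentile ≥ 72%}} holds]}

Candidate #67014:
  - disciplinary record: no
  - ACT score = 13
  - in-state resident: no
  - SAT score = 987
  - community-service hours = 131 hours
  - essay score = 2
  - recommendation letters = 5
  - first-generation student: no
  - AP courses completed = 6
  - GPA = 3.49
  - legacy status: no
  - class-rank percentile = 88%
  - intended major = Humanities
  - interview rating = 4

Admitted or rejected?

Rejected

Atomic conditions:
  interview rating ≥ 4: 4 ≥ 4 is true
  disciplinary record: no → false
  interview rating ≤ 4: 4 ≤ 4 is true
  AP courses completed ≤ 9: 6 ≤ 9 is true
  GPA > 2.81: 3.49 > 2.81 is true
  in-state resident: no → false
  recommendation letters = 3: 5 == 3 is false
  NOT first-generation student: no → true
  intended major = Arts: Humanities == Arts is false
  SAT score ≥ 1109: 987 ≥ 1109 is false
  essay score ≥ 5: 2 ≥ 5 is false
  class-rank percentile ≥ 72%: 88 ≥ 72 is true
Combine:
[1.1.1.1] true AND false AND true = false
[1.1.1.2.2.1] true → false = false
[1.1.1.2.2] NOT false = true
[1.1.1.2] true → true = true
[1.1.1] false AND true = false
[1.1] NOT false = true
[1] NOT true = false
[2.1.1] false OR true OR false = true
[2.1.2] false OR false OR true = true
[2.1] exactly-one(true, true) = false
[2] NOT false = true
[root] false AND true = false
Overall: false → rejected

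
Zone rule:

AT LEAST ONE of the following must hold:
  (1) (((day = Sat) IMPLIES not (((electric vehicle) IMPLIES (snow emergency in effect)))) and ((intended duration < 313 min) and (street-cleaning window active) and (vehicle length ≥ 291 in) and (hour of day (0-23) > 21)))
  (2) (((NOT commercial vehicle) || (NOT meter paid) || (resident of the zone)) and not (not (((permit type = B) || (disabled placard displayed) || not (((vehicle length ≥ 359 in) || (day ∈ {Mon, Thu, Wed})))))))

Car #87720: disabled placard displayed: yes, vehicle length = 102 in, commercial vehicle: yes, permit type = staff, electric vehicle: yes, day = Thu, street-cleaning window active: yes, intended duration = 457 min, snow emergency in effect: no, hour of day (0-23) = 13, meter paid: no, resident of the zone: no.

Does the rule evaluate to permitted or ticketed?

Permitted

Atomic conditions:
  day = Sat: Thu == Sat is false
  electric vehicle: yes → true
  snow emergency in effect: no → false
  intended duration < 313 min: 457 < 313 is false
  street-cleaning window active: yes → true
  vehicle length ≥ 291 in: 102 ≥ 291 is false
  hour of day (0-23) > 21: 13 > 21 is false
  NOT commercial vehicle: yes → false
  NOT meter paid: no → true
  resident of the zone: no → false
  permit type = B: staff == B is false
  disabled placard displayed: yes → true
  vehicle length ≥ 359 in: 102 ≥ 359 is false
  day ∈ {Mon, Thu, Wed}: Thu is in the set → true
Combine:
[1.1.2.1] true → false = false
[1.1.2] NOT false = true
[1.1] false → true (antecedent false ⇒ implication holds) = true
[1.2] false AND true AND false AND false = false
[1] true AND false = false
[2.1] false OR true OR false = true
[2.2.1.1.3.1] false OR true = true
[2.2.1.1.3] NOT true = false
[2.2.1.1] false OR true OR false = true
[2.2.1] NOT true = false
[2.2] NOT false = true
[2] true AND true = true
[root] false OR true = true
Overall: true → permitted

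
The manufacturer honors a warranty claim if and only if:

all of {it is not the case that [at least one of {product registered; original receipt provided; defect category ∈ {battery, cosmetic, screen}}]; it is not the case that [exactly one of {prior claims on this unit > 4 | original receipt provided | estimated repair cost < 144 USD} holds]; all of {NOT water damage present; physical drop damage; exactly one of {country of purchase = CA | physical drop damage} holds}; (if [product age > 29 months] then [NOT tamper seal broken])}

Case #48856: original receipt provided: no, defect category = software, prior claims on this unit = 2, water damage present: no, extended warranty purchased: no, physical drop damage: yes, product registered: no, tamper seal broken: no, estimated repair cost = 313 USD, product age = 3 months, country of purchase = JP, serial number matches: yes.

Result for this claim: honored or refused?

Honored

Atomic conditions:
  product registered: no → false
  original receipt provided: no → false
  defect category ∈ {battery, cosmetic, screen}: software is not in the set → false
  prior claims on this unit > 4: 2 > 4 is false
  estimated repair cost < 144 USD: 313 < 144 is false
  NOT water damage present: no → true
  physical drop damage: yes → true
  country of purchase = CA: JP == CA is false
  product age > 29 months: 3 > 29 is false
  NOT tamper seal broken: no → true
Combine:
[1.1] false OR false OR false = false
[1] NOT false = true
[2.1] exactly-one(false, false, false) = false
[2] NOT false = true
[3.3] exactly-one(false, true) = true
[3] true AND true AND true = true
[4] false → true (antecedent false ⇒ implication holds) = true
[root] true AND true AND true AND true = true
Overall: true → honored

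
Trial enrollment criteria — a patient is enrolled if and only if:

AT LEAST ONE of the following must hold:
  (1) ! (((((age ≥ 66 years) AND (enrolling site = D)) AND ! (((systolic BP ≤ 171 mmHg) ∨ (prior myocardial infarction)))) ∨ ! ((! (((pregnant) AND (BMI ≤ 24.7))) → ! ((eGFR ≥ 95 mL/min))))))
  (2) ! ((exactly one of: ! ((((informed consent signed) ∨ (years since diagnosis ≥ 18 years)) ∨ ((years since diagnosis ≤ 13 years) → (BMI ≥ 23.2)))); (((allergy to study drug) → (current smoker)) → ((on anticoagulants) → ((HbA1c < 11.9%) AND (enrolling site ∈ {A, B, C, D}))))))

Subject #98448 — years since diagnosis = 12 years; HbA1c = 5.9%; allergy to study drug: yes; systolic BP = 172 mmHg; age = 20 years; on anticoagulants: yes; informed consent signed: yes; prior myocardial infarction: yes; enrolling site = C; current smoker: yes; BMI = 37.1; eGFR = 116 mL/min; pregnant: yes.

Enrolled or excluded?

Excluded

Atomic conditions:
  age ≥ 66 years: 20 ≥ 66 is false
  enrolling site = D: C == D is false
  systolic BP ≤ 171 mmHg: 172 ≤ 171 is false
  prior myocardial infarction: yes → true
  pregnant: yes → true
  BMI ≤ 24.7: 37.1 ≤ 24.7 is false
  eGFR ≥ 95 mL/min: 116 ≥ 95 is true
  informed consent signed: yes → true
  years since diagnosis ≥ 18 years: 12 ≥ 18 is false
  years since diagnosis ≤ 13 years: 12 ≤ 13 is true
  BMI ≥ 23.2: 37.1 ≥ 23.2 is true
  allergy to study drug: yes → true
  current smoker: yes → true
  on anticoagulants: yes → true
  HbA1c < 11.9%: 5.9 < 11.9 is true
  enrolling site ∈ {A, B, C, D}: C is in the set → true
Combine:
[1.1.1.1] false AND false = false
[1.1.1.2.1] false OR true = true
[1.1.1.2] NOT true = false
[1.1.1] false AND false = false
[1.1.2.1.1.1] true AND false = false
[1.1.2.1.1] NOT false = true
[1.1.2.1.2] NOT true = false
[1.1.2.1] true → false = false
[1.1.2] NOT false = true
[1.1] false OR true = true
[1] NOT true = false
[2.1.1.1.1] true OR false = true
[2.1.1.1.2] true → true = true
[2.1.1.1] true OR true = true
[2.1.1] NOT true = false
[2.1.2.1] true → true = true
[2.1.2.2.2] true AND true = true
[2.1.2.2] true → true = true
[2.1.2] true → true = true
[2.1] exactly-one(false, true) = true
[2] NOT true = false
[root] false OR false = false
Overall: false → excluded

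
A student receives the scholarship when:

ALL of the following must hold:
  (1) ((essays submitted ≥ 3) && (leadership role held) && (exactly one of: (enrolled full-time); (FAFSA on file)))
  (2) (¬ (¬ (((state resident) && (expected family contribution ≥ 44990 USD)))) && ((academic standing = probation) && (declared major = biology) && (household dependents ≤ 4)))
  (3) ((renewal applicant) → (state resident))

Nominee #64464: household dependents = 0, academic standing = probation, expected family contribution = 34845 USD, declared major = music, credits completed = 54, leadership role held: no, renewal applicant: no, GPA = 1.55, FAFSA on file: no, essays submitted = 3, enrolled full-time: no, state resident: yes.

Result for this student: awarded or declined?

Declined

Atomic conditions:
  essays submitted ≥ 3: 3 ≥ 3 is true
  leadership role held: no → false
  enrolled full-time: no → false
  FAFSA on file: no → false
  state resident: yes → true
  expected family contribution ≥ 44990 USD: 34845 ≥ 44990 is false
  academic standing = probation: probation == probation is true
  declared major = biology: music == biology is false
  household dependents ≤ 4: 0 ≤ 4 is true
  renewal applicant: no → false
Combine:
[1.3] exactly-one(false, false) = false
[1] true AND false AND false = false
[2.1.1.1] true AND false = false
[2.1.1] NOT false = true
[2.1] NOT true = false
[2.2] true AND false AND true = false
[2] false AND false = false
[3] false → true (antecedent false ⇒ implication holds) = true
[root] false AND false AND true = false
Overall: false → declined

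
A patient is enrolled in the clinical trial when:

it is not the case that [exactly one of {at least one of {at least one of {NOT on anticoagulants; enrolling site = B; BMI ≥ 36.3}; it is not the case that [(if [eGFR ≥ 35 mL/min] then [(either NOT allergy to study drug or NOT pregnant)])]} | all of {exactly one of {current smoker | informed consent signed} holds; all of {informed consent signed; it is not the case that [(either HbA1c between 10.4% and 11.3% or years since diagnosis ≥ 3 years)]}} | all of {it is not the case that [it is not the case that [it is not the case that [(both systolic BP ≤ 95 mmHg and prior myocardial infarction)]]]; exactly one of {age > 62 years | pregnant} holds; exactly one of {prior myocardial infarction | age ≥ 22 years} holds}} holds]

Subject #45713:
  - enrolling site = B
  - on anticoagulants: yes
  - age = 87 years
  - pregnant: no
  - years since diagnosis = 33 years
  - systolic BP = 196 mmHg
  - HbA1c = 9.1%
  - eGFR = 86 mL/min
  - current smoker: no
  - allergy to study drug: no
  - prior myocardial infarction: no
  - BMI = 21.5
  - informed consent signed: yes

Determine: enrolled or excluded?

Atomic conditions:
  NOT on anticoagulants: yes → false
  enrolling site = B: B == B is true
  BMI ≥ 36.3: 21.5 ≥ 36.3 is false
  eGFR ≥ 35 mL/min: 86 ≥ 35 is true
  NOT allergy to study drug: no → true
  NOT pregnant: no → true
  current smoker: no → false
  informed consent signed: yes → true
  HbA1c between 10.4% and 11.3%: 9.1 in [10.4, 11.3] is false
  years since diagnosis ≥ 3 years: 33 ≥ 3 is true
  systolic BP ≤ 95 mmHg: 196 ≤ 95 is false
  prior myocardial infarction: no → false
  age > 62 years: 87 > 62 is true
  pregnant: no → false
  age ≥ 22 years: 87 ≥ 22 is true
Combine:
[1.1.1] false OR true OR false = true
[1.1.2.1.2] true OR true = true
[1.1.2.1] true → true = true
[1.1.2] NOT true = false
[1.1] true OR false = true
[1.2.1] exactly-one(false, true) = true
[1.2.2.2.1] false OR true = true
[1.2.2.2] NOT true = false
[1.2.2] true AND false = false
[1.2] true AND false = false
[1.3.1.1.1.1] false AND false = false
[1.3.1.1.1] NOT false = true
[1.3.1.1] NOT true = false
[1.3.1] NOT false = true
[1.3.2] exactly-one(true, false) = true
[1.3.3] exactly-one(false, true) = true
[1.3] true AND true AND true = true
[1] exactly-one(true, false, true) = false
[root] NOT false = true
Overall: true → enrolled

Enrolled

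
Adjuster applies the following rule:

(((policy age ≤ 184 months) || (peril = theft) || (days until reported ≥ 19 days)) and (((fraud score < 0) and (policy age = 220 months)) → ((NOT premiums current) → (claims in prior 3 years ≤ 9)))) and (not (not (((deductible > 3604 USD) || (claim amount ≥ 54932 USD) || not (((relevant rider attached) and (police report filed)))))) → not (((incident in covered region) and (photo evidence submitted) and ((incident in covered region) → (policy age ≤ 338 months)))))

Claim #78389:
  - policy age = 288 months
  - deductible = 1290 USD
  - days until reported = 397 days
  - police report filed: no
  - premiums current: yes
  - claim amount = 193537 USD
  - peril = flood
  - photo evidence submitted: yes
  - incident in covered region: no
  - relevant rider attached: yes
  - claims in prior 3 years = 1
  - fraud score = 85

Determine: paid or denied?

Atomic conditions:
  policy age ≤ 184 months: 288 ≤ 184 is false
  peril = theft: flood == theft is false
  days until reported ≥ 19 days: 397 ≥ 19 is true
  fraud score < 0: 85 < 0 is false
  policy age = 220 months: 288 == 220 is false
  NOT premiums current: yes → false
  claims in prior 3 years ≤ 9: 1 ≤ 9 is true
  deductible > 3604 USD: 1290 > 3604 is false
  claim amount ≥ 54932 USD: 193537 ≥ 54932 is true
  relevant rider attached: yes → true
  police report filed: no → false
  incident in covered region: no → false
  photo evidence submitted: yes → true
  policy age ≤ 338 months: 288 ≤ 338 is true
Combine:
[1.1] false OR false OR true = true
[1.2.1] false AND false = false
[1.2.2] false → true (antecedent false ⇒ implication holds) = true
[1.2] false → true (antecedent false ⇒ implication holds) = true
[1] true AND true = true
[2.1.1.1.3.1] true AND false = false
[2.1.1.1.3] NOT false = true
[2.1.1.1] false OR true OR true = true
[2.1.1] NOT true = false
[2.1] NOT false = true
[2.2.1.3] false → true (antecedent false ⇒ implication holds) = true
[2.2.1] false AND true AND true = false
[2.2] NOT false = true
[2] true → true = true
[root] true AND true = true
Overall: true → paid

Paid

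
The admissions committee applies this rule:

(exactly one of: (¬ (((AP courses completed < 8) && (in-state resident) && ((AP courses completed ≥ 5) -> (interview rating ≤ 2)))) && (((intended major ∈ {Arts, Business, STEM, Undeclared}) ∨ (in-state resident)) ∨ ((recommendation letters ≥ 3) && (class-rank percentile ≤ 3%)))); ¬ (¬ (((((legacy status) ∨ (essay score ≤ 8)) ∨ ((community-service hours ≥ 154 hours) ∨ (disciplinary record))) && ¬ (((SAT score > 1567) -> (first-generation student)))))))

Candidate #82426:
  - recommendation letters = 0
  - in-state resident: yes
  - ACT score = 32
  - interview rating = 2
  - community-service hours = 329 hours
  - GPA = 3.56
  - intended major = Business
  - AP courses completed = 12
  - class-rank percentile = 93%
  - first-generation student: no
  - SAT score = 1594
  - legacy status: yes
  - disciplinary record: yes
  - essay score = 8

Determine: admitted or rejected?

Atomic conditions:
  AP courses completed < 8: 12 < 8 is false
  in-state resident: yes → true
  AP courses completed ≥ 5: 12 ≥ 5 is true
  interview rating ≤ 2: 2 ≤ 2 is true
  intended major ∈ {Arts, Business, STEM, Undeclared}: Business is in the set → true
  recommendation letters ≥ 3: 0 ≥ 3 is false
  class-rank percentile ≤ 3%: 93 ≤ 3 is false
  legacy status: yes → true
  essay score ≤ 8: 8 ≤ 8 is true
  community-service hours ≥ 154 hours: 329 ≥ 154 is true
  disciplinary record: yes → true
  SAT score > 1567: 1594 > 1567 is true
  first-generation student: no → false
Combine:
[1.1.1.3] true → true = true
[1.1.1] false AND true AND true = false
[1.1] NOT false = true
[1.2.1] true OR true = true
[1.2.2] false AND false = false
[1.2] true OR false = true
[1] true AND true = true
[2.1.1.1.1] true OR true = true
[2.1.1.1.2] true OR true = true
[2.1.1.1] true OR true = true
[2.1.1.2.1] true → false = false
[2.1.1.2] NOT false = true
[2.1.1] true AND true = true
[2.1] NOT true = false
[2] NOT false = true
[root] exactly-one(true, true) = false
Overall: false → rejected

Rejected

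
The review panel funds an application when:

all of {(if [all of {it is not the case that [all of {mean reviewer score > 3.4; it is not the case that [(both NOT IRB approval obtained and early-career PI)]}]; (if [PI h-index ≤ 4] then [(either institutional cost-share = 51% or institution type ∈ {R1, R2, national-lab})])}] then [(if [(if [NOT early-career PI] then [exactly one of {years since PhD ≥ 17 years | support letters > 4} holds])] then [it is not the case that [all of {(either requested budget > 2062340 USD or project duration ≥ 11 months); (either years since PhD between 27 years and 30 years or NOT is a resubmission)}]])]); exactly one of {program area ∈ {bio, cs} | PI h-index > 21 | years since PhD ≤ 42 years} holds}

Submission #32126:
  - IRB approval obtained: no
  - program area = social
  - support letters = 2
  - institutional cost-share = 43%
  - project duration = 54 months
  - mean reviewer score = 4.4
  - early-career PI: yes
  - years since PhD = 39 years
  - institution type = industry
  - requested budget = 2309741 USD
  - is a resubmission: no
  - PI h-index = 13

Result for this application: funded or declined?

Atomic conditions:
  mean reviewer score > 3.4: 4.4 > 3.4 is true
  NOT IRB approval obtained: no → true
  early-career PI: yes → true
  PI h-index ≤ 4: 13 ≤ 4 is false
  institutional cost-share = 51%: 43 == 51 is false
  institution type ∈ {R1, R2, national-lab}: industry is not in the set → false
  NOT early-career PI: yes → false
  years since PhD ≥ 17 years: 39 ≥ 17 is true
  support letters > 4: 2 > 4 is false
  requested budget > 2062340 USD: 2309741 > 2062340 is true
  project duration ≥ 11 months: 54 ≥ 11 is true
  years since PhD between 27 years and 30 years: 39 in [27, 30] is false
  NOT is a resubmission: no → true
  program area ∈ {bio, cs}: social is not in the set → false
  PI h-index > 21: 13 > 21 is false
  years since PhD ≤ 42 years: 39 ≤ 42 is true
Combine:
[1.1.1.1.2.1] true AND true = true
[1.1.1.1.2] NOT true = false
[1.1.1.1] true AND false = false
[1.1.1] NOT false = true
[1.1.2.2] false OR false = false
[1.1.2] false → false (antecedent false ⇒ implication holds) = true
[1.1] true AND true = true
[1.2.1.2] exactly-one(true, false) = true
[1.2.1] false → true (antecedent false ⇒ implication holds) = true
[1.2.2.1.1] true OR true = true
[1.2.2.1.2] false OR true = true
[1.2.2.1] true AND true = true
[1.2.2] NOT true = false
[1.2] true → false = false
[1] true → false = false
[2] exactly-one(false, false, true) = true
[root] false AND true = false
Overall: false → declined

Declined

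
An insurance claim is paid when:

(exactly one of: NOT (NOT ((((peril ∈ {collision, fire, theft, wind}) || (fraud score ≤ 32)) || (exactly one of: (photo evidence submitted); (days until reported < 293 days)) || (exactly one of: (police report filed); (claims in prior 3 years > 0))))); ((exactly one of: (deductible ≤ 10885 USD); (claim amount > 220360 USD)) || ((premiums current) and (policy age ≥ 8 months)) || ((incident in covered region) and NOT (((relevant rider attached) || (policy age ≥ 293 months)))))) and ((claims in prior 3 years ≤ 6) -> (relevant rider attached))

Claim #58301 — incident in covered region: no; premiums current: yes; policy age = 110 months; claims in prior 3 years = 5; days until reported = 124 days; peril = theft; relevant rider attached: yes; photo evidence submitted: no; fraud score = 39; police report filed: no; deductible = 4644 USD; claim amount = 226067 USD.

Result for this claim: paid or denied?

Atomic conditions:
  peril ∈ {collision, fire, theft, wind}: theft is in the set → true
  fraud score ≤ 32: 39 ≤ 32 is false
  photo evidence submitted: no → false
  days until reported < 293 days: 124 < 293 is true
  police report filed: no → false
  claims in prior 3 years > 0: 5 > 0 is true
  deductible ≤ 10885 USD: 4644 ≤ 10885 is true
  claim amount > 220360 USD: 226067 > 220360 is true
  premiums current: yes → true
  policy age ≥ 8 months: 110 ≥ 8 is true
  incident in covered region: no → false
  relevant rider attached: yes → true
  policy age ≥ 293 months: 110 ≥ 293 is false
  claims in prior 3 years ≤ 6: 5 ≤ 6 is true
Combine:
[1.1.1.1.1] true OR false = true
[1.1.1.1.2] exactly-one(false, true) = true
[1.1.1.1.3] exactly-one(false, true) = true
[1.1.1.1] true OR true OR true = true
[1.1.1] NOT true = false
[1.1] NOT false = true
[1.2.1] exactly-one(true, true) = false
[1.2.2] true AND true = true
[1.2.3.2.1] true OR false = true
[1.2.3.2] NOT true = false
[1.2.3] false AND false = false
[1.2] false OR true OR false = true
[1] exactly-one(true, true) = false
[2] true → true = true
[root] false AND true = false
Overall: false → denied

Denied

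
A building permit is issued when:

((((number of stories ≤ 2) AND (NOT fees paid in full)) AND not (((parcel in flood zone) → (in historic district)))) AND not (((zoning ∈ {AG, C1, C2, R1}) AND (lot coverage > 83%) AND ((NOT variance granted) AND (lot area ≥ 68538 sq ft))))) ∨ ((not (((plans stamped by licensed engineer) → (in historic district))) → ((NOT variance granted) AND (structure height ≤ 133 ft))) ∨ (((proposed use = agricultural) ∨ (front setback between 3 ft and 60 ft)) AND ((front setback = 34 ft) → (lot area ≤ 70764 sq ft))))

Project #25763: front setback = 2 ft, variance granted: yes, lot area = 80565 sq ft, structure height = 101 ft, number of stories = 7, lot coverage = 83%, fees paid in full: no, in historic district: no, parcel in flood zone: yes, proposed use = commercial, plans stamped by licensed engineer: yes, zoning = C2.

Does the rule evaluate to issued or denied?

Denied

Atomic conditions:
  number of stories ≤ 2: 7 ≤ 2 is false
  NOT fees paid in full: no → true
  parcel in flood zone: yes → true
  in historic district: no → false
  zoning ∈ {AG, C1, C2, R1}: C2 is in the set → true
  lot coverage > 83%: 83 > 83 is false
  NOT variance granted: yes → false
  lot area ≥ 68538 sq ft: 80565 ≥ 68538 is true
  plans stamped by licensed engineer: yes → true
  structure height ≤ 133 ft: 101 ≤ 133 is true
  proposed use = agricultural: commercial == agricultural is false
  front setback between 3 ft and 60 ft: 2 in [3, 60] is false
  front setback = 34 ft: 2 == 34 is false
  lot area ≤ 70764 sq ft: 80565 ≤ 70764 is false
Combine:
[1.1.1] false AND true = false
[1.1.2.1] true → false = false
[1.1.2] NOT false = true
[1.1] false AND true = false
[1.2.1.3] false AND true = false
[1.2.1] true AND false AND false = false
[1.2] NOT false = true
[1] false AND true = false
[2.1.1.1] true → false = false
[2.1.1] NOT false = true
[2.1.2] false AND true = false
[2.1] true → false = false
[2.2.1] false OR false = false
[2.2.2] false → false (antecedent false ⇒ implication holds) = true
[2.2] false AND true = false
[2] false OR false = false
[root] false OR false = false
Overall: false → denied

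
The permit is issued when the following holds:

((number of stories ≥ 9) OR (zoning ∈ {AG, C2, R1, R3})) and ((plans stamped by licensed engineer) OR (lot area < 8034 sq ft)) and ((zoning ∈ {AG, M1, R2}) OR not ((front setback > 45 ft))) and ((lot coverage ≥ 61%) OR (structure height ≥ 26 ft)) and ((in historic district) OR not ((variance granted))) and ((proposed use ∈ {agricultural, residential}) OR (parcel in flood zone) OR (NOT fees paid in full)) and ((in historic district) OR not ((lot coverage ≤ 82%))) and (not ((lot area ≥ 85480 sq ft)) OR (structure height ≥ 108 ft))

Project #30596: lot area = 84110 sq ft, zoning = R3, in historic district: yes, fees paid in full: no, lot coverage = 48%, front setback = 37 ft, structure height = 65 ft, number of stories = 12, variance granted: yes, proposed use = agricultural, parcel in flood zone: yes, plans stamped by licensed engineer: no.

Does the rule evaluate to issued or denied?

Denied

Atomic conditions:
  number of stories ≥ 9: 12 ≥ 9 is true
  zoning ∈ {AG, C2, R1, R3}: R3 is in the set → true
  plans stamped by licensed engineer: no → false
  lot area < 8034 sq ft: 84110 < 8034 is false
  zoning ∈ {AG, M1, R2}: R3 is not in the set → false
  front setback > 45 ft: 37 > 45 is false
  lot coverage ≥ 61%: 48 ≥ 61 is false
  structure height ≥ 26 ft: 65 ≥ 26 is true
  in historic district: yes → true
  variance granted: yes → true
  proposed use ∈ {agricultural, residential}: agricultural is in the set → true
  parcel in flood zone: yes → true
  NOT fees paid in full: no → true
  lot coverage ≤ 82%: 48 ≤ 82 is true
  lot area ≥ 85480 sq ft: 84110 ≥ 85480 is false
  structure height ≥ 108 ft: 65 ≥ 108 is false
Combine:
[1] true OR true = true
[2] false OR false = false
[3.2] NOT false = true
[3] false OR true = true
[4] false OR true = true
[5.2] NOT true = false
[5] true OR false = true
[6] true OR true OR true = true
[7.2] NOT true = false
[7] true OR false = true
[8.1] NOT false = true
[8] true OR false = true
[root] true AND false AND true AND true AND true AND true AND true AND true = false
Overall: false → denied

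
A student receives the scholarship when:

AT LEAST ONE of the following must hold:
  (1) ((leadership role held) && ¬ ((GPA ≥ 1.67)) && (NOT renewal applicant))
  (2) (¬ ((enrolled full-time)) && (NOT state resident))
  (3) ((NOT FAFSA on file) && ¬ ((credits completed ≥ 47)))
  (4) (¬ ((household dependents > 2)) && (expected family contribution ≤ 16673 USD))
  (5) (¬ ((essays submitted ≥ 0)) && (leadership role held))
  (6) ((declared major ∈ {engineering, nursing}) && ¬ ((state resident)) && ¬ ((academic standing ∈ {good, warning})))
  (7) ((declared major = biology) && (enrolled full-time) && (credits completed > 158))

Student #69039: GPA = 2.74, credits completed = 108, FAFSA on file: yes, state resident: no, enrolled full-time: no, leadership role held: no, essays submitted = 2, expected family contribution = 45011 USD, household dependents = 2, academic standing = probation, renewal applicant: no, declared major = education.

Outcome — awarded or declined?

Atomic conditions:
  leadership role held: no → false
  GPA ≥ 1.67: 2.74 ≥ 1.67 is true
  NOT renewal applicant: no → true
  enrolled full-time: no → false
  NOT state resident: no → true
  NOT FAFSA on file: yes → false
  credits completed ≥ 47: 108 ≥ 47 is true
  household dependents > 2: 2 > 2 is false
  expected family contribution ≤ 16673 USD: 45011 ≤ 16673 is false
  essays submitted ≥ 0: 2 ≥ 0 is true
  declared major ∈ {engineering, nursing}: education is not in the set → false
  state resident: no → false
  academic standing ∈ {good, warning}: probation is not in the set → false
  declared major = biology: education == biology is false
  credits completed > 158: 108 > 158 is false
Combine:
[1.2] NOT true = false
[1] false AND false AND true = false
[2.1] NOT false = true
[2] true AND true = true
[3.2] NOT true = false
[3] false AND false = false
[4.1] NOT false = true
[4] true AND false = false
[5.1] NOT true = false
[5] false AND false = false
[6.2] NOT false = true
[6.3] NOT false = true
[6] false AND true AND true = false
[7] false AND false AND false = false
[root] false OR true OR false OR false OR false OR false OR false = true
Overall: true → awarded

Awarded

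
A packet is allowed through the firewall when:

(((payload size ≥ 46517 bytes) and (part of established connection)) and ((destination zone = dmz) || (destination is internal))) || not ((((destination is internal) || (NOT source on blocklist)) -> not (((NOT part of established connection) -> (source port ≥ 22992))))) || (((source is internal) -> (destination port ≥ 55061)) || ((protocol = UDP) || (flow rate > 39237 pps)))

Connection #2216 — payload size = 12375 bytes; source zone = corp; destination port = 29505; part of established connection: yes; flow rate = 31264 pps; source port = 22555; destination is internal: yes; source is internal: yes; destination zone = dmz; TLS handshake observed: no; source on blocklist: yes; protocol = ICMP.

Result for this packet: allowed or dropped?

Allowed

Atomic conditions:
  payload size ≥ 46517 bytes: 12375 ≥ 46517 is false
  part of established connection: yes → true
  destination zone = dmz: dmz == dmz is true
  destination is internal: yes → true
  NOT source on blocklist: yes → false
  NOT part of established connection: yes → false
  source port ≥ 22992: 22555 ≥ 22992 is false
  source is internal: yes → true
  destination port ≥ 55061: 29505 ≥ 55061 is false
  protocol = UDP: ICMP == UDP is false
  flow rate > 39237 pps: 31264 > 39237 is false
Combine:
[1.1] false AND true = false
[1.2] true OR true = true
[1] false AND true = false
[2.1.1] true OR false = true
[2.1.2.1] false → false (antecedent false ⇒ implication holds) = true
[2.1.2] NOT true = false
[2.1] true → false = false
[2] NOT false = true
[3.1] true → false = false
[3.2] false OR false = false
[3] false OR false = false
[root] false OR true OR false = true
Overall: true → allowed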